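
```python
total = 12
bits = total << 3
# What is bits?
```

Answer: 96

Derivation:
Trace (tracking bits):
total = 12  # -> total = 12
bits = total << 3  # -> bits = 96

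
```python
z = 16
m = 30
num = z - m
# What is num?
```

Answer: -14

Derivation:
Trace (tracking num):
z = 16  # -> z = 16
m = 30  # -> m = 30
num = z - m  # -> num = -14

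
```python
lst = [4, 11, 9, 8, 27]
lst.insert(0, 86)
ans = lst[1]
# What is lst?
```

Trace (tracking lst):
lst = [4, 11, 9, 8, 27]  # -> lst = [4, 11, 9, 8, 27]
lst.insert(0, 86)  # -> lst = [86, 4, 11, 9, 8, 27]
ans = lst[1]  # -> ans = 4

Answer: [86, 4, 11, 9, 8, 27]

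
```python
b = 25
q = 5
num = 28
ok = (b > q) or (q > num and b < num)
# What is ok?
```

Answer: True

Derivation:
Trace (tracking ok):
b = 25  # -> b = 25
q = 5  # -> q = 5
num = 28  # -> num = 28
ok = b > q or (q > num and b < num)  # -> ok = True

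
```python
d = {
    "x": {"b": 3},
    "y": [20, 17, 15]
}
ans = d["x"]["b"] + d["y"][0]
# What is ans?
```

Trace (tracking ans):
d = {'x': {'b': 3}, 'y': [20, 17, 15]}  # -> d = {'x': {'b': 3}, 'y': [20, 17, 15]}
ans = d['x']['b'] + d['y'][0]  # -> ans = 23

Answer: 23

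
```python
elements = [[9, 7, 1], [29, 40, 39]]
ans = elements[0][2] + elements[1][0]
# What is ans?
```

Trace (tracking ans):
elements = [[9, 7, 1], [29, 40, 39]]  # -> elements = [[9, 7, 1], [29, 40, 39]]
ans = elements[0][2] + elements[1][0]  # -> ans = 30

Answer: 30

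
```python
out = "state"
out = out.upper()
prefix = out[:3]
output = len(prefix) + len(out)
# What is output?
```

Answer: 8

Derivation:
Trace (tracking output):
out = 'state'  # -> out = 'state'
out = out.upper()  # -> out = 'STATE'
prefix = out[:3]  # -> prefix = 'STA'
output = len(prefix) + len(out)  # -> output = 8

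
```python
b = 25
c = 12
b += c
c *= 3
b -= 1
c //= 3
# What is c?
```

Trace (tracking c):
b = 25  # -> b = 25
c = 12  # -> c = 12
b += c  # -> b = 37
c *= 3  # -> c = 36
b -= 1  # -> b = 36
c //= 3  # -> c = 12

Answer: 12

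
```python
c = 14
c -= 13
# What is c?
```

Trace (tracking c):
c = 14  # -> c = 14
c -= 13  # -> c = 1

Answer: 1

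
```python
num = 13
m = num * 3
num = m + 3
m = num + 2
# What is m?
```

Trace (tracking m):
num = 13  # -> num = 13
m = num * 3  # -> m = 39
num = m + 3  # -> num = 42
m = num + 2  # -> m = 44

Answer: 44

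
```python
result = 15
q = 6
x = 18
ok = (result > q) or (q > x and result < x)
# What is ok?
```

Trace (tracking ok):
result = 15  # -> result = 15
q = 6  # -> q = 6
x = 18  # -> x = 18
ok = result > q or (q > x and result < x)  # -> ok = True

Answer: True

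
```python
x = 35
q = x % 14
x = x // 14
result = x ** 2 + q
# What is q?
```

Trace (tracking q):
x = 35  # -> x = 35
q = x % 14  # -> q = 7
x = x // 14  # -> x = 2
result = x ** 2 + q  # -> result = 11

Answer: 7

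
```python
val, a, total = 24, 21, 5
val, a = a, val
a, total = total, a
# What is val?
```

Answer: 21

Derivation:
Trace (tracking val):
val, a, total = (24, 21, 5)  # -> val = 24, a = 21, total = 5
val, a = (a, val)  # -> val = 21, a = 24
a, total = (total, a)  # -> a = 5, total = 24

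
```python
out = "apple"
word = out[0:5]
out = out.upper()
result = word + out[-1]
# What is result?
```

Trace (tracking result):
out = 'apple'  # -> out = 'apple'
word = out[0:5]  # -> word = 'apple'
out = out.upper()  # -> out = 'APPLE'
result = word + out[-1]  # -> result = 'appleE'

Answer: 'appleE'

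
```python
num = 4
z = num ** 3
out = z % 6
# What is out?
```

Trace (tracking out):
num = 4  # -> num = 4
z = num ** 3  # -> z = 64
out = z % 6  # -> out = 4

Answer: 4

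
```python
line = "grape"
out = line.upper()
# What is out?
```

Trace (tracking out):
line = 'grape'  # -> line = 'grape'
out = line.upper()  # -> out = 'GRAPE'

Answer: 'GRAPE'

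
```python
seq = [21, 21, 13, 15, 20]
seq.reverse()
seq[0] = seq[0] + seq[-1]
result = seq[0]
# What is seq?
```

Answer: [41, 15, 13, 21, 21]

Derivation:
Trace (tracking seq):
seq = [21, 21, 13, 15, 20]  # -> seq = [21, 21, 13, 15, 20]
seq.reverse()  # -> seq = [20, 15, 13, 21, 21]
seq[0] = seq[0] + seq[-1]  # -> seq = [41, 15, 13, 21, 21]
result = seq[0]  # -> result = 41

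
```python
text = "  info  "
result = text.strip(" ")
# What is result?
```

Answer: 'info'

Derivation:
Trace (tracking result):
text = '  info  '  # -> text = '  info  '
result = text.strip(' ')  # -> result = 'info'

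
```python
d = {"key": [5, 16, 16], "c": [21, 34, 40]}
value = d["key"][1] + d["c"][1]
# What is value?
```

Answer: 50

Derivation:
Trace (tracking value):
d = {'key': [5, 16, 16], 'c': [21, 34, 40]}  # -> d = {'key': [5, 16, 16], 'c': [21, 34, 40]}
value = d['key'][1] + d['c'][1]  # -> value = 50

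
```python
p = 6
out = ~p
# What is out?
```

Trace (tracking out):
p = 6  # -> p = 6
out = ~p  # -> out = -7

Answer: -7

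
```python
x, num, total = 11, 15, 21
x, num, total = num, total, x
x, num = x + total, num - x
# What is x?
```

Answer: 26

Derivation:
Trace (tracking x):
x, num, total = (11, 15, 21)  # -> x = 11, num = 15, total = 21
x, num, total = (num, total, x)  # -> x = 15, num = 21, total = 11
x, num = (x + total, num - x)  # -> x = 26, num = 6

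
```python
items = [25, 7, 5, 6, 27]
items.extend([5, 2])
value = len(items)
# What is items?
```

Answer: [25, 7, 5, 6, 27, 5, 2]

Derivation:
Trace (tracking items):
items = [25, 7, 5, 6, 27]  # -> items = [25, 7, 5, 6, 27]
items.extend([5, 2])  # -> items = [25, 7, 5, 6, 27, 5, 2]
value = len(items)  # -> value = 7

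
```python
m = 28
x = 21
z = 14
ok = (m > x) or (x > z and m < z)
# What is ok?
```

Trace (tracking ok):
m = 28  # -> m = 28
x = 21  # -> x = 21
z = 14  # -> z = 14
ok = m > x or (x > z and m < z)  # -> ok = True

Answer: True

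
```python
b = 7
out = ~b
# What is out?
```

Answer: -8

Derivation:
Trace (tracking out):
b = 7  # -> b = 7
out = ~b  # -> out = -8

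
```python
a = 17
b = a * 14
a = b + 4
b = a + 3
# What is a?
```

Answer: 242

Derivation:
Trace (tracking a):
a = 17  # -> a = 17
b = a * 14  # -> b = 238
a = b + 4  # -> a = 242
b = a + 3  # -> b = 245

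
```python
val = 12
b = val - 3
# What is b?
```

Answer: 9

Derivation:
Trace (tracking b):
val = 12  # -> val = 12
b = val - 3  # -> b = 9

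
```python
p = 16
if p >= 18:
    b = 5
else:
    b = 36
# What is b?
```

Answer: 36

Derivation:
Trace (tracking b):
p = 16  # -> p = 16
if p >= 18:  # condition is False
else:
    b = 36  # -> b = 36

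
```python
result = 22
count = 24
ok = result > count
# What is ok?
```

Trace (tracking ok):
result = 22  # -> result = 22
count = 24  # -> count = 24
ok = result > count  # -> ok = False

Answer: False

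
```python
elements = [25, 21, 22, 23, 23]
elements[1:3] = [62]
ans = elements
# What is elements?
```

Answer: [25, 62, 23, 23]

Derivation:
Trace (tracking elements):
elements = [25, 21, 22, 23, 23]  # -> elements = [25, 21, 22, 23, 23]
elements[1:3] = [62]  # -> elements = [25, 62, 23, 23]
ans = elements  # -> ans = [25, 62, 23, 23]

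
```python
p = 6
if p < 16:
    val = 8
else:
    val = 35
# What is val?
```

Trace (tracking val):
p = 6  # -> p = 6
if p < 16:  # condition is True
    val = 8  # -> val = 8

Answer: 8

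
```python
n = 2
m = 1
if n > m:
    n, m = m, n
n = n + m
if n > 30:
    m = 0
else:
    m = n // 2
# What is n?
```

Trace (tracking n):
n = 2  # -> n = 2
m = 1  # -> m = 1
if n > m:  # condition is True
    n, m = (m, n)  # -> n = 1, m = 2
n = n + m  # -> n = 3
if n > 30:  # condition is False
else:
    m = n // 2  # -> m = 1

Answer: 3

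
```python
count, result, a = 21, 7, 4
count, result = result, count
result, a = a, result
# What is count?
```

Answer: 7

Derivation:
Trace (tracking count):
count, result, a = (21, 7, 4)  # -> count = 21, result = 7, a = 4
count, result = (result, count)  # -> count = 7, result = 21
result, a = (a, result)  # -> result = 4, a = 21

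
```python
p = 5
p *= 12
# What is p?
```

Answer: 60

Derivation:
Trace (tracking p):
p = 5  # -> p = 5
p *= 12  # -> p = 60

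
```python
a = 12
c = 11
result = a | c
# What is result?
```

Trace (tracking result):
a = 12  # -> a = 12
c = 11  # -> c = 11
result = a | c  # -> result = 15

Answer: 15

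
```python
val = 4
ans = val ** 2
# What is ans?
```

Trace (tracking ans):
val = 4  # -> val = 4
ans = val ** 2  # -> ans = 16

Answer: 16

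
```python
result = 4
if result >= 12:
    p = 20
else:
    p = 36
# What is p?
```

Answer: 36

Derivation:
Trace (tracking p):
result = 4  # -> result = 4
if result >= 12:  # condition is False
else:
    p = 36  # -> p = 36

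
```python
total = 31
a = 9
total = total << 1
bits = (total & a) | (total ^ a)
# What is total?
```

Answer: 62

Derivation:
Trace (tracking total):
total = 31  # -> total = 31
a = 9  # -> a = 9
total = total << 1  # -> total = 62
bits = total & a | total ^ a  # -> bits = 63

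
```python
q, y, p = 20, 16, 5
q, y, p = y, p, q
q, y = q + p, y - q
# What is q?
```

Trace (tracking q):
q, y, p = (20, 16, 5)  # -> q = 20, y = 16, p = 5
q, y, p = (y, p, q)  # -> q = 16, y = 5, p = 20
q, y = (q + p, y - q)  # -> q = 36, y = -11

Answer: 36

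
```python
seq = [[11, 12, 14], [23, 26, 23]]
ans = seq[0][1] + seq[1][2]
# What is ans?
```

Answer: 35

Derivation:
Trace (tracking ans):
seq = [[11, 12, 14], [23, 26, 23]]  # -> seq = [[11, 12, 14], [23, 26, 23]]
ans = seq[0][1] + seq[1][2]  # -> ans = 35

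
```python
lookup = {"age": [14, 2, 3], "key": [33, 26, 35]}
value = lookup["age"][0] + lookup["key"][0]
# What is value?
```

Answer: 47

Derivation:
Trace (tracking value):
lookup = {'age': [14, 2, 3], 'key': [33, 26, 35]}  # -> lookup = {'age': [14, 2, 3], 'key': [33, 26, 35]}
value = lookup['age'][0] + lookup['key'][0]  # -> value = 47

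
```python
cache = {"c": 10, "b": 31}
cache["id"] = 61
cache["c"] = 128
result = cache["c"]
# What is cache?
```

Answer: {'c': 128, 'b': 31, 'id': 61}

Derivation:
Trace (tracking cache):
cache = {'c': 10, 'b': 31}  # -> cache = {'c': 10, 'b': 31}
cache['id'] = 61  # -> cache = {'c': 10, 'b': 31, 'id': 61}
cache['c'] = 128  # -> cache = {'c': 128, 'b': 31, 'id': 61}
result = cache['c']  # -> result = 128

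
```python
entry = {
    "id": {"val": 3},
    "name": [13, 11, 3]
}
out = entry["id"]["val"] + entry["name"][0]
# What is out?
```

Trace (tracking out):
entry = {'id': {'val': 3}, 'name': [13, 11, 3]}  # -> entry = {'id': {'val': 3}, 'name': [13, 11, 3]}
out = entry['id']['val'] + entry['name'][0]  # -> out = 16

Answer: 16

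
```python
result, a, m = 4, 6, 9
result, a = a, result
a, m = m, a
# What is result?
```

Answer: 6

Derivation:
Trace (tracking result):
result, a, m = (4, 6, 9)  # -> result = 4, a = 6, m = 9
result, a = (a, result)  # -> result = 6, a = 4
a, m = (m, a)  # -> a = 9, m = 4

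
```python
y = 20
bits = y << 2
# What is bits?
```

Answer: 80

Derivation:
Trace (tracking bits):
y = 20  # -> y = 20
bits = y << 2  # -> bits = 80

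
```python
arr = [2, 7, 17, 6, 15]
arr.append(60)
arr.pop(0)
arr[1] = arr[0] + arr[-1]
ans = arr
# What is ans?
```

Trace (tracking ans):
arr = [2, 7, 17, 6, 15]  # -> arr = [2, 7, 17, 6, 15]
arr.append(60)  # -> arr = [2, 7, 17, 6, 15, 60]
arr.pop(0)  # -> arr = [7, 17, 6, 15, 60]
arr[1] = arr[0] + arr[-1]  # -> arr = [7, 67, 6, 15, 60]
ans = arr  # -> ans = [7, 67, 6, 15, 60]

Answer: [7, 67, 6, 15, 60]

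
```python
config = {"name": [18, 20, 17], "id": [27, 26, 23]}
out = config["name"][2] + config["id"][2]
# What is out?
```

Answer: 40

Derivation:
Trace (tracking out):
config = {'name': [18, 20, 17], 'id': [27, 26, 23]}  # -> config = {'name': [18, 20, 17], 'id': [27, 26, 23]}
out = config['name'][2] + config['id'][2]  # -> out = 40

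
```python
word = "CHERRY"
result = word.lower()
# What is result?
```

Trace (tracking result):
word = 'CHERRY'  # -> word = 'CHERRY'
result = word.lower()  # -> result = 'cherry'

Answer: 'cherry'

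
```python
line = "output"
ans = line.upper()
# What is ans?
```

Answer: 'OUTPUT'

Derivation:
Trace (tracking ans):
line = 'output'  # -> line = 'output'
ans = line.upper()  # -> ans = 'OUTPUT'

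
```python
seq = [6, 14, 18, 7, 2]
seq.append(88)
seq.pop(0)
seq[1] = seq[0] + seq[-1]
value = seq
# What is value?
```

Answer: [14, 102, 7, 2, 88]

Derivation:
Trace (tracking value):
seq = [6, 14, 18, 7, 2]  # -> seq = [6, 14, 18, 7, 2]
seq.append(88)  # -> seq = [6, 14, 18, 7, 2, 88]
seq.pop(0)  # -> seq = [14, 18, 7, 2, 88]
seq[1] = seq[0] + seq[-1]  # -> seq = [14, 102, 7, 2, 88]
value = seq  # -> value = [14, 102, 7, 2, 88]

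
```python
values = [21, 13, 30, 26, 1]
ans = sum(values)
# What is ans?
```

Trace (tracking ans):
values = [21, 13, 30, 26, 1]  # -> values = [21, 13, 30, 26, 1]
ans = sum(values)  # -> ans = 91

Answer: 91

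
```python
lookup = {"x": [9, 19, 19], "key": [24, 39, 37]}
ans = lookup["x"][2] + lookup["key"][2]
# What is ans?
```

Answer: 56

Derivation:
Trace (tracking ans):
lookup = {'x': [9, 19, 19], 'key': [24, 39, 37]}  # -> lookup = {'x': [9, 19, 19], 'key': [24, 39, 37]}
ans = lookup['x'][2] + lookup['key'][2]  # -> ans = 56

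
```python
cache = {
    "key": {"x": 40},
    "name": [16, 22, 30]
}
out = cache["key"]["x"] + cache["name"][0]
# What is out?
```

Answer: 56

Derivation:
Trace (tracking out):
cache = {'key': {'x': 40}, 'name': [16, 22, 30]}  # -> cache = {'key': {'x': 40}, 'name': [16, 22, 30]}
out = cache['key']['x'] + cache['name'][0]  # -> out = 56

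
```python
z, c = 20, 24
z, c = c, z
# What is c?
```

Trace (tracking c):
z, c = (20, 24)  # -> z = 20, c = 24
z, c = (c, z)  # -> z = 24, c = 20

Answer: 20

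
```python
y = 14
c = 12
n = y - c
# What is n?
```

Answer: 2

Derivation:
Trace (tracking n):
y = 14  # -> y = 14
c = 12  # -> c = 12
n = y - c  # -> n = 2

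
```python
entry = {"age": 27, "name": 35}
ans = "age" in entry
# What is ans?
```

Answer: True

Derivation:
Trace (tracking ans):
entry = {'age': 27, 'name': 35}  # -> entry = {'age': 27, 'name': 35}
ans = 'age' in entry  # -> ans = True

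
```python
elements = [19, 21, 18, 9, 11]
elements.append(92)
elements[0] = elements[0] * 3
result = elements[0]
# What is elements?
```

Answer: [57, 21, 18, 9, 11, 92]

Derivation:
Trace (tracking elements):
elements = [19, 21, 18, 9, 11]  # -> elements = [19, 21, 18, 9, 11]
elements.append(92)  # -> elements = [19, 21, 18, 9, 11, 92]
elements[0] = elements[0] * 3  # -> elements = [57, 21, 18, 9, 11, 92]
result = elements[0]  # -> result = 57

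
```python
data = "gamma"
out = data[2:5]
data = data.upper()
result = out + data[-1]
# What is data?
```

Trace (tracking data):
data = 'gamma'  # -> data = 'gamma'
out = data[2:5]  # -> out = 'mma'
data = data.upper()  # -> data = 'GAMMA'
result = out + data[-1]  # -> result = 'mmaA'

Answer: 'GAMMA'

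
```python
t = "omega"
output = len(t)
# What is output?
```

Trace (tracking output):
t = 'omega'  # -> t = 'omega'
output = len(t)  # -> output = 5

Answer: 5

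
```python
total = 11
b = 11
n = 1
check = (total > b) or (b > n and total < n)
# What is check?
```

Trace (tracking check):
total = 11  # -> total = 11
b = 11  # -> b = 11
n = 1  # -> n = 1
check = total > b or (b > n and total < n)  # -> check = False

Answer: False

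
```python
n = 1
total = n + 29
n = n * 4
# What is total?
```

Trace (tracking total):
n = 1  # -> n = 1
total = n + 29  # -> total = 30
n = n * 4  # -> n = 4

Answer: 30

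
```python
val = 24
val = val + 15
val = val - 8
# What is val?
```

Trace (tracking val):
val = 24  # -> val = 24
val = val + 15  # -> val = 39
val = val - 8  # -> val = 31

Answer: 31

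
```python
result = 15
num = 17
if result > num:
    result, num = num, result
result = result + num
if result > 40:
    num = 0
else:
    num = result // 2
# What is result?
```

Trace (tracking result):
result = 15  # -> result = 15
num = 17  # -> num = 17
if result > num:  # condition is False
result = result + num  # -> result = 32
if result > 40:  # condition is False
else:
    num = result // 2  # -> num = 16

Answer: 32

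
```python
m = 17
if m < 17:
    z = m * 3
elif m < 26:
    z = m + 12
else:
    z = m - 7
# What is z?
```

Answer: 29

Derivation:
Trace (tracking z):
m = 17  # -> m = 17
if m < 17:  # condition is False
elif m < 26:  # condition is True
    z = m + 12  # -> z = 29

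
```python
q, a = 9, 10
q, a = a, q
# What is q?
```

Answer: 10

Derivation:
Trace (tracking q):
q, a = (9, 10)  # -> q = 9, a = 10
q, a = (a, q)  # -> q = 10, a = 9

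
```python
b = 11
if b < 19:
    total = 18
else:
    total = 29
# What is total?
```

Answer: 18

Derivation:
Trace (tracking total):
b = 11  # -> b = 11
if b < 19:  # condition is True
    total = 18  # -> total = 18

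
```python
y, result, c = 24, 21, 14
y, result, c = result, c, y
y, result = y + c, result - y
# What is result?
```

Trace (tracking result):
y, result, c = (24, 21, 14)  # -> y = 24, result = 21, c = 14
y, result, c = (result, c, y)  # -> y = 21, result = 14, c = 24
y, result = (y + c, result - y)  # -> y = 45, result = -7

Answer: -7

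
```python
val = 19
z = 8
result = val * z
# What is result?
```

Answer: 152

Derivation:
Trace (tracking result):
val = 19  # -> val = 19
z = 8  # -> z = 8
result = val * z  # -> result = 152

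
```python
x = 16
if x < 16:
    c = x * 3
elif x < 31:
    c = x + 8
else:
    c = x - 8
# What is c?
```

Trace (tracking c):
x = 16  # -> x = 16
if x < 16:  # condition is False
elif x < 31:  # condition is True
    c = x + 8  # -> c = 24

Answer: 24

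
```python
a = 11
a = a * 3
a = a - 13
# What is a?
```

Answer: 20

Derivation:
Trace (tracking a):
a = 11  # -> a = 11
a = a * 3  # -> a = 33
a = a - 13  # -> a = 20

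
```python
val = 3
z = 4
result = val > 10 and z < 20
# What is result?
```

Answer: False

Derivation:
Trace (tracking result):
val = 3  # -> val = 3
z = 4  # -> z = 4
result = val > 10 and z < 20  # -> result = False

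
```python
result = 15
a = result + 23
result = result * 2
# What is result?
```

Answer: 30

Derivation:
Trace (tracking result):
result = 15  # -> result = 15
a = result + 23  # -> a = 38
result = result * 2  # -> result = 30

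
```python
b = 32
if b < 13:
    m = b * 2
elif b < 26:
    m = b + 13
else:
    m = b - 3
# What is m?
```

Answer: 29

Derivation:
Trace (tracking m):
b = 32  # -> b = 32
if b < 13:  # condition is False
elif b < 26:  # condition is False
else:
    m = b - 3  # -> m = 29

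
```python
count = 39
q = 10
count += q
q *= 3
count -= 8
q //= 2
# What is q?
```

Answer: 15

Derivation:
Trace (tracking q):
count = 39  # -> count = 39
q = 10  # -> q = 10
count += q  # -> count = 49
q *= 3  # -> q = 30
count -= 8  # -> count = 41
q //= 2  # -> q = 15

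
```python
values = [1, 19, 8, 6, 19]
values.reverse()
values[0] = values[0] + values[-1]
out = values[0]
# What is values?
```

Answer: [20, 6, 8, 19, 1]

Derivation:
Trace (tracking values):
values = [1, 19, 8, 6, 19]  # -> values = [1, 19, 8, 6, 19]
values.reverse()  # -> values = [19, 6, 8, 19, 1]
values[0] = values[0] + values[-1]  # -> values = [20, 6, 8, 19, 1]
out = values[0]  # -> out = 20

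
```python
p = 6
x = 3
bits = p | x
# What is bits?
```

Trace (tracking bits):
p = 6  # -> p = 6
x = 3  # -> x = 3
bits = p | x  # -> bits = 7

Answer: 7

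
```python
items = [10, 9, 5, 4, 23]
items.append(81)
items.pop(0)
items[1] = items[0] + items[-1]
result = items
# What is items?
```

Trace (tracking items):
items = [10, 9, 5, 4, 23]  # -> items = [10, 9, 5, 4, 23]
items.append(81)  # -> items = [10, 9, 5, 4, 23, 81]
items.pop(0)  # -> items = [9, 5, 4, 23, 81]
items[1] = items[0] + items[-1]  # -> items = [9, 90, 4, 23, 81]
result = items  # -> result = [9, 90, 4, 23, 81]

Answer: [9, 90, 4, 23, 81]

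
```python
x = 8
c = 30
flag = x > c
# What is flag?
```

Trace (tracking flag):
x = 8  # -> x = 8
c = 30  # -> c = 30
flag = x > c  # -> flag = False

Answer: False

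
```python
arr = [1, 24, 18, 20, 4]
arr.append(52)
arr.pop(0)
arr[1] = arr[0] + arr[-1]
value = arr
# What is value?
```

Trace (tracking value):
arr = [1, 24, 18, 20, 4]  # -> arr = [1, 24, 18, 20, 4]
arr.append(52)  # -> arr = [1, 24, 18, 20, 4, 52]
arr.pop(0)  # -> arr = [24, 18, 20, 4, 52]
arr[1] = arr[0] + arr[-1]  # -> arr = [24, 76, 20, 4, 52]
value = arr  # -> value = [24, 76, 20, 4, 52]

Answer: [24, 76, 20, 4, 52]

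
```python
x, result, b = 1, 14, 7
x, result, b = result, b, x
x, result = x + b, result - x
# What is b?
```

Trace (tracking b):
x, result, b = (1, 14, 7)  # -> x = 1, result = 14, b = 7
x, result, b = (result, b, x)  # -> x = 14, result = 7, b = 1
x, result = (x + b, result - x)  # -> x = 15, result = -7

Answer: 1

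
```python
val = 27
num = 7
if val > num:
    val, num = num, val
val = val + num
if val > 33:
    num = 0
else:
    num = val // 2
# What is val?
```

Answer: 34

Derivation:
Trace (tracking val):
val = 27  # -> val = 27
num = 7  # -> num = 7
if val > num:  # condition is True
    val, num = (num, val)  # -> val = 7, num = 27
val = val + num  # -> val = 34
if val > 33:  # condition is True
    num = 0  # -> num = 0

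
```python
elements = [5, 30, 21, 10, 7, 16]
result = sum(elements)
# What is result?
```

Trace (tracking result):
elements = [5, 30, 21, 10, 7, 16]  # -> elements = [5, 30, 21, 10, 7, 16]
result = sum(elements)  # -> result = 89

Answer: 89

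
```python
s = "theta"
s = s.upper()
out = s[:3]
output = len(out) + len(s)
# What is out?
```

Answer: 'THE'

Derivation:
Trace (tracking out):
s = 'theta'  # -> s = 'theta'
s = s.upper()  # -> s = 'THETA'
out = s[:3]  # -> out = 'THE'
output = len(out) + len(s)  # -> output = 8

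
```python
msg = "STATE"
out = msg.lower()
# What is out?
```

Answer: 'state'

Derivation:
Trace (tracking out):
msg = 'STATE'  # -> msg = 'STATE'
out = msg.lower()  # -> out = 'state'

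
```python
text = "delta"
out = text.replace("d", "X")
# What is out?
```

Answer: 'Xelta'

Derivation:
Trace (tracking out):
text = 'delta'  # -> text = 'delta'
out = text.replace('d', 'X')  # -> out = 'Xelta'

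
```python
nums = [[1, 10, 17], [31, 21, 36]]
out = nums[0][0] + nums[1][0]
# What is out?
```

Trace (tracking out):
nums = [[1, 10, 17], [31, 21, 36]]  # -> nums = [[1, 10, 17], [31, 21, 36]]
out = nums[0][0] + nums[1][0]  # -> out = 32

Answer: 32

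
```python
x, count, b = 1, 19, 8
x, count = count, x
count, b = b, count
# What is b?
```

Trace (tracking b):
x, count, b = (1, 19, 8)  # -> x = 1, count = 19, b = 8
x, count = (count, x)  # -> x = 19, count = 1
count, b = (b, count)  # -> count = 8, b = 1

Answer: 1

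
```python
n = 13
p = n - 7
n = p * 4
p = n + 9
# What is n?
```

Answer: 24

Derivation:
Trace (tracking n):
n = 13  # -> n = 13
p = n - 7  # -> p = 6
n = p * 4  # -> n = 24
p = n + 9  # -> p = 33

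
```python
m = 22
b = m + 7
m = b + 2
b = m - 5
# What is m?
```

Answer: 31

Derivation:
Trace (tracking m):
m = 22  # -> m = 22
b = m + 7  # -> b = 29
m = b + 2  # -> m = 31
b = m - 5  # -> b = 26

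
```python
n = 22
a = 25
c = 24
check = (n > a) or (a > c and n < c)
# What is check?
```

Trace (tracking check):
n = 22  # -> n = 22
a = 25  # -> a = 25
c = 24  # -> c = 24
check = n > a or (a > c and n < c)  # -> check = True

Answer: True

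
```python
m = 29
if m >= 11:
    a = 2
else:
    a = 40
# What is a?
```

Answer: 2

Derivation:
Trace (tracking a):
m = 29  # -> m = 29
if m >= 11:  # condition is True
    a = 2  # -> a = 2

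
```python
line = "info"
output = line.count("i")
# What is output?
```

Trace (tracking output):
line = 'info'  # -> line = 'info'
output = line.count('i')  # -> output = 1

Answer: 1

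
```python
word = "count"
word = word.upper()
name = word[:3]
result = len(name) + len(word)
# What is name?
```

Trace (tracking name):
word = 'count'  # -> word = 'count'
word = word.upper()  # -> word = 'COUNT'
name = word[:3]  # -> name = 'COU'
result = len(name) + len(word)  # -> result = 8

Answer: 'COU'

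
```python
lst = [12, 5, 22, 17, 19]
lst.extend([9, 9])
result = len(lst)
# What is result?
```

Answer: 7

Derivation:
Trace (tracking result):
lst = [12, 5, 22, 17, 19]  # -> lst = [12, 5, 22, 17, 19]
lst.extend([9, 9])  # -> lst = [12, 5, 22, 17, 19, 9, 9]
result = len(lst)  # -> result = 7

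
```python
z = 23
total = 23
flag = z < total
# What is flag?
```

Answer: False

Derivation:
Trace (tracking flag):
z = 23  # -> z = 23
total = 23  # -> total = 23
flag = z < total  # -> flag = False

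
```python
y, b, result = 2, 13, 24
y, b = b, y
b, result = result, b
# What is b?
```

Answer: 24

Derivation:
Trace (tracking b):
y, b, result = (2, 13, 24)  # -> y = 2, b = 13, result = 24
y, b = (b, y)  # -> y = 13, b = 2
b, result = (result, b)  # -> b = 24, result = 2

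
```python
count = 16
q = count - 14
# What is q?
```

Trace (tracking q):
count = 16  # -> count = 16
q = count - 14  # -> q = 2

Answer: 2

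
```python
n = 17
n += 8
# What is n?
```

Answer: 25

Derivation:
Trace (tracking n):
n = 17  # -> n = 17
n += 8  # -> n = 25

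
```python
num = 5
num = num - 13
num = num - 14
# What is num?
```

Trace (tracking num):
num = 5  # -> num = 5
num = num - 13  # -> num = -8
num = num - 14  # -> num = -22

Answer: -22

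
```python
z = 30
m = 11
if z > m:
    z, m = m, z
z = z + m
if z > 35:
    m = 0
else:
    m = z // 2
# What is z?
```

Answer: 41

Derivation:
Trace (tracking z):
z = 30  # -> z = 30
m = 11  # -> m = 11
if z > m:  # condition is True
    z, m = (m, z)  # -> z = 11, m = 30
z = z + m  # -> z = 41
if z > 35:  # condition is True
    m = 0  # -> m = 0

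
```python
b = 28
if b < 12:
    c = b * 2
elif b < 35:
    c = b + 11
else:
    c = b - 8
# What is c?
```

Answer: 39

Derivation:
Trace (tracking c):
b = 28  # -> b = 28
if b < 12:  # condition is False
elif b < 35:  # condition is True
    c = b + 11  # -> c = 39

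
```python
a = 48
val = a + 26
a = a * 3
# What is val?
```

Answer: 74

Derivation:
Trace (tracking val):
a = 48  # -> a = 48
val = a + 26  # -> val = 74
a = a * 3  # -> a = 144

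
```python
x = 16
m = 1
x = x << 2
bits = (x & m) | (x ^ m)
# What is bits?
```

Answer: 65

Derivation:
Trace (tracking bits):
x = 16  # -> x = 16
m = 1  # -> m = 1
x = x << 2  # -> x = 64
bits = x & m | x ^ m  # -> bits = 65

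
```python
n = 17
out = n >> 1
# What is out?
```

Answer: 8

Derivation:
Trace (tracking out):
n = 17  # -> n = 17
out = n >> 1  # -> out = 8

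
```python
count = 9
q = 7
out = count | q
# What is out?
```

Answer: 15

Derivation:
Trace (tracking out):
count = 9  # -> count = 9
q = 7  # -> q = 7
out = count | q  # -> out = 15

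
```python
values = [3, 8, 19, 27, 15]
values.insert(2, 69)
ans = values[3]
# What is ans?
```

Answer: 19

Derivation:
Trace (tracking ans):
values = [3, 8, 19, 27, 15]  # -> values = [3, 8, 19, 27, 15]
values.insert(2, 69)  # -> values = [3, 8, 69, 19, 27, 15]
ans = values[3]  # -> ans = 19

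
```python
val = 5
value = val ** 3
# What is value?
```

Answer: 125

Derivation:
Trace (tracking value):
val = 5  # -> val = 5
value = val ** 3  # -> value = 125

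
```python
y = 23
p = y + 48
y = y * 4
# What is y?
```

Answer: 92

Derivation:
Trace (tracking y):
y = 23  # -> y = 23
p = y + 48  # -> p = 71
y = y * 4  # -> y = 92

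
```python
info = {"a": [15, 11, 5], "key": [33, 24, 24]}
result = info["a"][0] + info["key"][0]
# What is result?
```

Answer: 48

Derivation:
Trace (tracking result):
info = {'a': [15, 11, 5], 'key': [33, 24, 24]}  # -> info = {'a': [15, 11, 5], 'key': [33, 24, 24]}
result = info['a'][0] + info['key'][0]  # -> result = 48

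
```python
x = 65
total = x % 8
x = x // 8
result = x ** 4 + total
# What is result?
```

Answer: 4097

Derivation:
Trace (tracking result):
x = 65  # -> x = 65
total = x % 8  # -> total = 1
x = x // 8  # -> x = 8
result = x ** 4 + total  # -> result = 4097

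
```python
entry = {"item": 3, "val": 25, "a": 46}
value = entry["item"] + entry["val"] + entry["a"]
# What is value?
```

Trace (tracking value):
entry = {'item': 3, 'val': 25, 'a': 46}  # -> entry = {'item': 3, 'val': 25, 'a': 46}
value = entry['item'] + entry['val'] + entry['a']  # -> value = 74

Answer: 74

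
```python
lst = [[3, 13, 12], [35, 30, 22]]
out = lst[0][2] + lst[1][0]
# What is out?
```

Trace (tracking out):
lst = [[3, 13, 12], [35, 30, 22]]  # -> lst = [[3, 13, 12], [35, 30, 22]]
out = lst[0][2] + lst[1][0]  # -> out = 47

Answer: 47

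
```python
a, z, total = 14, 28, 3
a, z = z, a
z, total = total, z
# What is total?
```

Answer: 14

Derivation:
Trace (tracking total):
a, z, total = (14, 28, 3)  # -> a = 14, z = 28, total = 3
a, z = (z, a)  # -> a = 28, z = 14
z, total = (total, z)  # -> z = 3, total = 14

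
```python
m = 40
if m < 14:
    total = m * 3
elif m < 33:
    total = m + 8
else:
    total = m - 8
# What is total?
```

Trace (tracking total):
m = 40  # -> m = 40
if m < 14:  # condition is False
elif m < 33:  # condition is False
else:
    total = m - 8  # -> total = 32

Answer: 32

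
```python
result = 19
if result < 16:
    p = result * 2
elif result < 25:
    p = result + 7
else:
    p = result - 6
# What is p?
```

Answer: 26

Derivation:
Trace (tracking p):
result = 19  # -> result = 19
if result < 16:  # condition is False
elif result < 25:  # condition is True
    p = result + 7  # -> p = 26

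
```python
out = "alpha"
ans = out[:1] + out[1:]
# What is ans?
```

Trace (tracking ans):
out = 'alpha'  # -> out = 'alpha'
ans = out[:1] + out[1:]  # -> ans = 'alpha'

Answer: 'alpha'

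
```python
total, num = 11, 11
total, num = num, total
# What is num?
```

Trace (tracking num):
total, num = (11, 11)  # -> total = 11, num = 11
total, num = (num, total)  # -> total = 11, num = 11

Answer: 11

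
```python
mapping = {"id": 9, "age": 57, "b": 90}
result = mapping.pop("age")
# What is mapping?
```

Answer: {'id': 9, 'b': 90}

Derivation:
Trace (tracking mapping):
mapping = {'id': 9, 'age': 57, 'b': 90}  # -> mapping = {'id': 9, 'age': 57, 'b': 90}
result = mapping.pop('age')  # -> result = 57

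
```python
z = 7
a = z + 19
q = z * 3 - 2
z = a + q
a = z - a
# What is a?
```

Trace (tracking a):
z = 7  # -> z = 7
a = z + 19  # -> a = 26
q = z * 3 - 2  # -> q = 19
z = a + q  # -> z = 45
a = z - a  # -> a = 19

Answer: 19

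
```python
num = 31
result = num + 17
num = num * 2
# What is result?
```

Answer: 48

Derivation:
Trace (tracking result):
num = 31  # -> num = 31
result = num + 17  # -> result = 48
num = num * 2  # -> num = 62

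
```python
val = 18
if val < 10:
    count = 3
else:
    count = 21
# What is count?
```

Answer: 21

Derivation:
Trace (tracking count):
val = 18  # -> val = 18
if val < 10:  # condition is False
else:
    count = 21  # -> count = 21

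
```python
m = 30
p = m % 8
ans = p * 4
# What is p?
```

Answer: 6

Derivation:
Trace (tracking p):
m = 30  # -> m = 30
p = m % 8  # -> p = 6
ans = p * 4  # -> ans = 24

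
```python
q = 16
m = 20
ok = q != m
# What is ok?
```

Trace (tracking ok):
q = 16  # -> q = 16
m = 20  # -> m = 20
ok = q != m  # -> ok = True

Answer: True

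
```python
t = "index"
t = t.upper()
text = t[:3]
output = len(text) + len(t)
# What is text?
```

Trace (tracking text):
t = 'index'  # -> t = 'index'
t = t.upper()  # -> t = 'INDEX'
text = t[:3]  # -> text = 'IND'
output = len(text) + len(t)  # -> output = 8

Answer: 'IND'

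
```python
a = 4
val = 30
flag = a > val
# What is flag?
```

Trace (tracking flag):
a = 4  # -> a = 4
val = 30  # -> val = 30
flag = a > val  # -> flag = False

Answer: False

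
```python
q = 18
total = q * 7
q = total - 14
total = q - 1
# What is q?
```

Answer: 112

Derivation:
Trace (tracking q):
q = 18  # -> q = 18
total = q * 7  # -> total = 126
q = total - 14  # -> q = 112
total = q - 1  # -> total = 111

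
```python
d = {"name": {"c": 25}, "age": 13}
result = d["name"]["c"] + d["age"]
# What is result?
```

Answer: 38

Derivation:
Trace (tracking result):
d = {'name': {'c': 25}, 'age': 13}  # -> d = {'name': {'c': 25}, 'age': 13}
result = d['name']['c'] + d['age']  # -> result = 38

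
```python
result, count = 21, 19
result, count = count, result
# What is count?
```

Answer: 21

Derivation:
Trace (tracking count):
result, count = (21, 19)  # -> result = 21, count = 19
result, count = (count, result)  # -> result = 19, count = 21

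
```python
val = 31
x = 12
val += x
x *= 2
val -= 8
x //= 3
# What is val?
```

Trace (tracking val):
val = 31  # -> val = 31
x = 12  # -> x = 12
val += x  # -> val = 43
x *= 2  # -> x = 24
val -= 8  # -> val = 35
x //= 3  # -> x = 8

Answer: 35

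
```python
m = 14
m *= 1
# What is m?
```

Answer: 14

Derivation:
Trace (tracking m):
m = 14  # -> m = 14
m *= 1  # -> m = 14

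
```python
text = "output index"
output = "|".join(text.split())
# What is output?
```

Answer: 'output|index'

Derivation:
Trace (tracking output):
text = 'output index'  # -> text = 'output index'
output = '|'.join(text.split())  # -> output = 'output|index'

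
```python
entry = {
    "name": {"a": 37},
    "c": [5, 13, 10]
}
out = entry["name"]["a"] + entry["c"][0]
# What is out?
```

Trace (tracking out):
entry = {'name': {'a': 37}, 'c': [5, 13, 10]}  # -> entry = {'name': {'a': 37}, 'c': [5, 13, 10]}
out = entry['name']['a'] + entry['c'][0]  # -> out = 42

Answer: 42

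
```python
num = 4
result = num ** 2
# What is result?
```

Answer: 16

Derivation:
Trace (tracking result):
num = 4  # -> num = 4
result = num ** 2  # -> result = 16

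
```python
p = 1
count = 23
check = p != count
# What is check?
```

Trace (tracking check):
p = 1  # -> p = 1
count = 23  # -> count = 23
check = p != count  # -> check = True

Answer: True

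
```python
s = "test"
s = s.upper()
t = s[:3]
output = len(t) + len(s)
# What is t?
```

Trace (tracking t):
s = 'test'  # -> s = 'test'
s = s.upper()  # -> s = 'TEST'
t = s[:3]  # -> t = 'TES'
output = len(t) + len(s)  # -> output = 7

Answer: 'TES'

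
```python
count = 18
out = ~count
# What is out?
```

Answer: -19

Derivation:
Trace (tracking out):
count = 18  # -> count = 18
out = ~count  # -> out = -19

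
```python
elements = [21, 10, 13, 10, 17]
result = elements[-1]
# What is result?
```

Answer: 17

Derivation:
Trace (tracking result):
elements = [21, 10, 13, 10, 17]  # -> elements = [21, 10, 13, 10, 17]
result = elements[-1]  # -> result = 17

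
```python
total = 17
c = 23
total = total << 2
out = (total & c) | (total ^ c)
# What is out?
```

Trace (tracking out):
total = 17  # -> total = 17
c = 23  # -> c = 23
total = total << 2  # -> total = 68
out = total & c | total ^ c  # -> out = 87

Answer: 87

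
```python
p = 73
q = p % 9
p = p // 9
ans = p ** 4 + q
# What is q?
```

Answer: 1

Derivation:
Trace (tracking q):
p = 73  # -> p = 73
q = p % 9  # -> q = 1
p = p // 9  # -> p = 8
ans = p ** 4 + q  # -> ans = 4097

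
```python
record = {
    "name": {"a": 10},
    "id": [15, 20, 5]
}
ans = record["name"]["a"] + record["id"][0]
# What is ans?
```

Answer: 25

Derivation:
Trace (tracking ans):
record = {'name': {'a': 10}, 'id': [15, 20, 5]}  # -> record = {'name': {'a': 10}, 'id': [15, 20, 5]}
ans = record['name']['a'] + record['id'][0]  # -> ans = 25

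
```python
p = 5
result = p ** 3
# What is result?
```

Answer: 125

Derivation:
Trace (tracking result):
p = 5  # -> p = 5
result = p ** 3  # -> result = 125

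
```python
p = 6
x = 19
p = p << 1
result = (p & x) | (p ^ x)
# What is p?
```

Answer: 12

Derivation:
Trace (tracking p):
p = 6  # -> p = 6
x = 19  # -> x = 19
p = p << 1  # -> p = 12
result = p & x | p ^ x  # -> result = 31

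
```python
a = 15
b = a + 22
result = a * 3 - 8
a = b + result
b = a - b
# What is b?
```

Answer: 37

Derivation:
Trace (tracking b):
a = 15  # -> a = 15
b = a + 22  # -> b = 37
result = a * 3 - 8  # -> result = 37
a = b + result  # -> a = 74
b = a - b  # -> b = 37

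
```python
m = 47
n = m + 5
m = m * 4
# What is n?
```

Answer: 52

Derivation:
Trace (tracking n):
m = 47  # -> m = 47
n = m + 5  # -> n = 52
m = m * 4  # -> m = 188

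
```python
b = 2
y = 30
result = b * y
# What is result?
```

Answer: 60

Derivation:
Trace (tracking result):
b = 2  # -> b = 2
y = 30  # -> y = 30
result = b * y  # -> result = 60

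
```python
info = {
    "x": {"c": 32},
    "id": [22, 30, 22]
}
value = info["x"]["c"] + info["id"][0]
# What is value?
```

Trace (tracking value):
info = {'x': {'c': 32}, 'id': [22, 30, 22]}  # -> info = {'x': {'c': 32}, 'id': [22, 30, 22]}
value = info['x']['c'] + info['id'][0]  # -> value = 54

Answer: 54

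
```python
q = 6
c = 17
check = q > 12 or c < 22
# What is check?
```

Answer: True

Derivation:
Trace (tracking check):
q = 6  # -> q = 6
c = 17  # -> c = 17
check = q > 12 or c < 22  # -> check = True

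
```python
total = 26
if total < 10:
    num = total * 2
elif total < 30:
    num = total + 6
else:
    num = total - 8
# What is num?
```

Trace (tracking num):
total = 26  # -> total = 26
if total < 10:  # condition is False
elif total < 30:  # condition is True
    num = total + 6  # -> num = 32

Answer: 32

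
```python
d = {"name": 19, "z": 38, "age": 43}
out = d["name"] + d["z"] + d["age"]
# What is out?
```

Trace (tracking out):
d = {'name': 19, 'z': 38, 'age': 43}  # -> d = {'name': 19, 'z': 38, 'age': 43}
out = d['name'] + d['z'] + d['age']  # -> out = 100

Answer: 100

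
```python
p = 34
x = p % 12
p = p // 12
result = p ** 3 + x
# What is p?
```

Trace (tracking p):
p = 34  # -> p = 34
x = p % 12  # -> x = 10
p = p // 12  # -> p = 2
result = p ** 3 + x  # -> result = 18

Answer: 2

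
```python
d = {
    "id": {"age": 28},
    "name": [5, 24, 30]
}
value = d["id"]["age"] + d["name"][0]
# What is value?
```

Answer: 33

Derivation:
Trace (tracking value):
d = {'id': {'age': 28}, 'name': [5, 24, 30]}  # -> d = {'id': {'age': 28}, 'name': [5, 24, 30]}
value = d['id']['age'] + d['name'][0]  # -> value = 33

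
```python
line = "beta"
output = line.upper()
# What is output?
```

Trace (tracking output):
line = 'beta'  # -> line = 'beta'
output = line.upper()  # -> output = 'BETA'

Answer: 'BETA'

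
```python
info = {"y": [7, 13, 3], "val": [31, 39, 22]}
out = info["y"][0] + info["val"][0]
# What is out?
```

Trace (tracking out):
info = {'y': [7, 13, 3], 'val': [31, 39, 22]}  # -> info = {'y': [7, 13, 3], 'val': [31, 39, 22]}
out = info['y'][0] + info['val'][0]  # -> out = 38

Answer: 38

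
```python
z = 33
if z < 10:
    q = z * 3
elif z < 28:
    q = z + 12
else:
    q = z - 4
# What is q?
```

Answer: 29

Derivation:
Trace (tracking q):
z = 33  # -> z = 33
if z < 10:  # condition is False
elif z < 28:  # condition is False
else:
    q = z - 4  # -> q = 29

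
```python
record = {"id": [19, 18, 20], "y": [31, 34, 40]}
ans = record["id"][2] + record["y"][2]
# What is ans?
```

Answer: 60

Derivation:
Trace (tracking ans):
record = {'id': [19, 18, 20], 'y': [31, 34, 40]}  # -> record = {'id': [19, 18, 20], 'y': [31, 34, 40]}
ans = record['id'][2] + record['y'][2]  # -> ans = 60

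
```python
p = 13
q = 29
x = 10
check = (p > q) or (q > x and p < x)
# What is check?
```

Answer: False

Derivation:
Trace (tracking check):
p = 13  # -> p = 13
q = 29  # -> q = 29
x = 10  # -> x = 10
check = p > q or (q > x and p < x)  # -> check = False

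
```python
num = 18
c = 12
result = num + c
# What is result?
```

Answer: 30

Derivation:
Trace (tracking result):
num = 18  # -> num = 18
c = 12  # -> c = 12
result = num + c  # -> result = 30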